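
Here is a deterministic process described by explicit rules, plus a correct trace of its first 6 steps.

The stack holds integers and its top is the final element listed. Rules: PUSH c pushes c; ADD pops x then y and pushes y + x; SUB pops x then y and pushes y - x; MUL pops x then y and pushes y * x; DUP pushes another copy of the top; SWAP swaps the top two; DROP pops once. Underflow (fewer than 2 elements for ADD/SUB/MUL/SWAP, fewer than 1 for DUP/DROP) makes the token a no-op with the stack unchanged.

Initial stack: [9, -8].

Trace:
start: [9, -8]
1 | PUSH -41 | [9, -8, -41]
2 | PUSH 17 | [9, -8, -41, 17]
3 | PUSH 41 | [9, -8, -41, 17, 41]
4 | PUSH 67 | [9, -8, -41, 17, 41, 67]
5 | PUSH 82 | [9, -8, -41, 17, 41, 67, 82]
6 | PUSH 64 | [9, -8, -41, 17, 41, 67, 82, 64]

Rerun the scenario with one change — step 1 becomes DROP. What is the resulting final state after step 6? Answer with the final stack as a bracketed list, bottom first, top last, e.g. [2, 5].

(re-executing from step 1 with the substitution; state before step 1: [9, -8])
1 | DROP | [9]
2 | PUSH 17 | [9, 17]
3 | PUSH 41 | [9, 17, 41]
4 | PUSH 67 | [9, 17, 41, 67]
5 | PUSH 82 | [9, 17, 41, 67, 82]
6 | PUSH 64 | [9, 17, 41, 67, 82, 64]

[9, 17, 41, 67, 82, 64]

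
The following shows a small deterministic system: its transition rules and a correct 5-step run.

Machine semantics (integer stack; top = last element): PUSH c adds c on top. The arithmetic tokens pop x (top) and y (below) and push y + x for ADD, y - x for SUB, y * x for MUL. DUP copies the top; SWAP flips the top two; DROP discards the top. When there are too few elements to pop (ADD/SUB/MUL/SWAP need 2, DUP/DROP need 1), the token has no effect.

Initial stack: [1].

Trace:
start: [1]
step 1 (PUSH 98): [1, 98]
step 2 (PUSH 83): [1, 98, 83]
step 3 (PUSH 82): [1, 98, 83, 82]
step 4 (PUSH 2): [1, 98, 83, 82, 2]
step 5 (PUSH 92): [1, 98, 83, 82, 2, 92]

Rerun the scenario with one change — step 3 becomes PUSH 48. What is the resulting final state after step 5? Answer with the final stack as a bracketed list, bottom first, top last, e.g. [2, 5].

[1, 98, 83, 48, 2, 92]

(re-executing from step 3 with the substitution; state before step 3: [1, 98, 83])
step 3 (PUSH 48): [1, 98, 83, 48]
step 4 (PUSH 2): [1, 98, 83, 48, 2]
step 5 (PUSH 92): [1, 98, 83, 48, 2, 92]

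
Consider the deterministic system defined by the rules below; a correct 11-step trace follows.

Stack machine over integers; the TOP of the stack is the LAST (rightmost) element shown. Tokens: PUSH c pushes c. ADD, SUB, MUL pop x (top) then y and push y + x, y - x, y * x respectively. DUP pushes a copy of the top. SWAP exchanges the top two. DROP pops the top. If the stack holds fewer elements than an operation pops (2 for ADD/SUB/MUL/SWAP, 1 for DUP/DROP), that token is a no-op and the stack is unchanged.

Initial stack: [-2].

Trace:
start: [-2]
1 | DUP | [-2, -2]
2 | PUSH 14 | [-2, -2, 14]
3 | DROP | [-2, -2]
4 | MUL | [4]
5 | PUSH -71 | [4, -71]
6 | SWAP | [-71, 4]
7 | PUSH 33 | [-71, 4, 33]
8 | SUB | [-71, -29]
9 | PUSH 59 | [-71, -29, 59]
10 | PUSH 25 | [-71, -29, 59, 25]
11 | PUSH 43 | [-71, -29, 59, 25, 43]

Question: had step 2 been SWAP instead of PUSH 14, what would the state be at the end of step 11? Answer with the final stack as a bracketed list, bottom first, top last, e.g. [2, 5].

[-71, -35, 59, 25, 43]

(re-executing from step 2 with the substitution; state before step 2: [-2, -2])
2 | SWAP | [-2, -2]
3 | DROP | [-2]
4 | MUL | [-2]
5 | PUSH -71 | [-2, -71]
6 | SWAP | [-71, -2]
7 | PUSH 33 | [-71, -2, 33]
8 | SUB | [-71, -35]
9 | PUSH 59 | [-71, -35, 59]
10 | PUSH 25 | [-71, -35, 59, 25]
11 | PUSH 43 | [-71, -35, 59, 25, 43]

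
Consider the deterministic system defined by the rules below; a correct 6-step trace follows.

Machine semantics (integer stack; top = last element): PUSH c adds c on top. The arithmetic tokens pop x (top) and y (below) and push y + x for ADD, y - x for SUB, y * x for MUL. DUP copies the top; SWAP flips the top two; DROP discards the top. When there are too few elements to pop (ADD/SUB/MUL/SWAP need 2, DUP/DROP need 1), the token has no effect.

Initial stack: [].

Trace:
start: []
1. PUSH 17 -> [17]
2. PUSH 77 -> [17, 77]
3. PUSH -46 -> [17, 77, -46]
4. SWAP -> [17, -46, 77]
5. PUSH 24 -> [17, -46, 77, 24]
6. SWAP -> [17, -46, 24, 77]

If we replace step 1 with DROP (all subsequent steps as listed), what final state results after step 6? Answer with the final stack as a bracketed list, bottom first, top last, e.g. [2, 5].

[-46, 24, 77]

(re-executing from step 1 with the substitution; state before step 1: [])
1. DROP -> []
2. PUSH 77 -> [77]
3. PUSH -46 -> [77, -46]
4. SWAP -> [-46, 77]
5. PUSH 24 -> [-46, 77, 24]
6. SWAP -> [-46, 24, 77]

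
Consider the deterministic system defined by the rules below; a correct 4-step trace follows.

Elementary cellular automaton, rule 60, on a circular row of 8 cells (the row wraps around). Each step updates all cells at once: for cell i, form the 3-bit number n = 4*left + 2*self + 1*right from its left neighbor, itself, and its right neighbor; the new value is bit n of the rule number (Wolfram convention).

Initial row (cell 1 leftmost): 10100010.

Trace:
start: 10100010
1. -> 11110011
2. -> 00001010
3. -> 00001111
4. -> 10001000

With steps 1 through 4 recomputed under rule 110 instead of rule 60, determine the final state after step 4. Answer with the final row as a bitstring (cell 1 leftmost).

11000100

(re-executing steps 1..4 under rule 110; state before step 1: 10100010)
1. -> 11100111
2. -> 00101100
3. -> 01111100
4. -> 11000100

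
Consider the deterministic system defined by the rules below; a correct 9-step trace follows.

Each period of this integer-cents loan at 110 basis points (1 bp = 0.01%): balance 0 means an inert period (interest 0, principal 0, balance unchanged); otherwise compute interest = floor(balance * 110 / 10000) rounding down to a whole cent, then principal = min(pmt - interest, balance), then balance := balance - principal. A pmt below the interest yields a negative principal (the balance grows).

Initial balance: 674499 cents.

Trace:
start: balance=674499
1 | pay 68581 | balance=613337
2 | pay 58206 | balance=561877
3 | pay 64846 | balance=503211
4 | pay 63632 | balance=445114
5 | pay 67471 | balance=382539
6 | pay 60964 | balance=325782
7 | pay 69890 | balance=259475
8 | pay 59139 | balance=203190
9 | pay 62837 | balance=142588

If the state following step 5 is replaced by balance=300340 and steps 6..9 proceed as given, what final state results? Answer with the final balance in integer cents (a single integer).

state after step 5 := balance=300340
6 | pay 60964 | balance=242679
7 | pay 69890 | balance=175458
8 | pay 59139 | balance=118249
9 | pay 62837 | balance=56712

56712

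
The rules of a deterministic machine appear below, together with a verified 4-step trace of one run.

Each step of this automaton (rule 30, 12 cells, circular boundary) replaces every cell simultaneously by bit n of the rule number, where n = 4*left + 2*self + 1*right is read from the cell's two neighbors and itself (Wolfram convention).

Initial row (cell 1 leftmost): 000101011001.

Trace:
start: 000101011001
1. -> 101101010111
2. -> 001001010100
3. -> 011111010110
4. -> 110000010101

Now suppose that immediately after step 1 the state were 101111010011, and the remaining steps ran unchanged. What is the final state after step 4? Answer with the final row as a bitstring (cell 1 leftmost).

state after step 1 := 101111010011
2. -> 001000011110
3. -> 011100110001
4. -> 010011101011

010011101011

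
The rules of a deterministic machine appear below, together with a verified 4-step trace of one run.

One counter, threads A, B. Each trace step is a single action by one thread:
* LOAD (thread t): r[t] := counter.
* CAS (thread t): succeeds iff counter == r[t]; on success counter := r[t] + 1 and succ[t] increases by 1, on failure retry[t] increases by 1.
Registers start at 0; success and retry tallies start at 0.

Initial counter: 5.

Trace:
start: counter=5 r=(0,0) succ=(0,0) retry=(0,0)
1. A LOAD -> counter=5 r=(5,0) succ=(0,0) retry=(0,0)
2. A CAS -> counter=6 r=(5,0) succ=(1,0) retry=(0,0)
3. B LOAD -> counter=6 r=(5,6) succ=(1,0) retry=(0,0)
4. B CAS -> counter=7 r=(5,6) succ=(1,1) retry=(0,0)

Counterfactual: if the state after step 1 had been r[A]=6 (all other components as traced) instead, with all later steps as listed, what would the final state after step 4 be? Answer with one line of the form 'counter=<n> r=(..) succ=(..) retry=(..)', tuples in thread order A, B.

state after step 1 := counter=5 r=(6,0) succ=(0,0) retry=(0,0)
2. A CAS -> counter=5 r=(6,0) succ=(0,0) retry=(1,0)
3. B LOAD -> counter=5 r=(6,5) succ=(0,0) retry=(1,0)
4. B CAS -> counter=6 r=(6,5) succ=(0,1) retry=(1,0)

counter=6 r=(6,5) succ=(0,1) retry=(1,0)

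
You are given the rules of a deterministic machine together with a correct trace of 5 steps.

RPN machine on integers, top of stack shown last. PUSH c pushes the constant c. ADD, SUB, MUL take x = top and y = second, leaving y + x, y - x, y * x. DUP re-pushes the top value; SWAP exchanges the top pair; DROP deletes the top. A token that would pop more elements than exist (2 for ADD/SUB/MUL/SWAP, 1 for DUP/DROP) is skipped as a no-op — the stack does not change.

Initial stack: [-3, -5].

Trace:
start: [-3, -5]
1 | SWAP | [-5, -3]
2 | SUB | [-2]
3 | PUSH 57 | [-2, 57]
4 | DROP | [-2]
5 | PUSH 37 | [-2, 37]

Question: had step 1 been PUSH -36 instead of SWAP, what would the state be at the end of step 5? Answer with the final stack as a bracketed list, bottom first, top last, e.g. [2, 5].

(re-executing from step 1 with the substitution; state before step 1: [-3, -5])
1 | PUSH -36 | [-3, -5, -36]
2 | SUB | [-3, 31]
3 | PUSH 57 | [-3, 31, 57]
4 | DROP | [-3, 31]
5 | PUSH 37 | [-3, 31, 37]

[-3, 31, 37]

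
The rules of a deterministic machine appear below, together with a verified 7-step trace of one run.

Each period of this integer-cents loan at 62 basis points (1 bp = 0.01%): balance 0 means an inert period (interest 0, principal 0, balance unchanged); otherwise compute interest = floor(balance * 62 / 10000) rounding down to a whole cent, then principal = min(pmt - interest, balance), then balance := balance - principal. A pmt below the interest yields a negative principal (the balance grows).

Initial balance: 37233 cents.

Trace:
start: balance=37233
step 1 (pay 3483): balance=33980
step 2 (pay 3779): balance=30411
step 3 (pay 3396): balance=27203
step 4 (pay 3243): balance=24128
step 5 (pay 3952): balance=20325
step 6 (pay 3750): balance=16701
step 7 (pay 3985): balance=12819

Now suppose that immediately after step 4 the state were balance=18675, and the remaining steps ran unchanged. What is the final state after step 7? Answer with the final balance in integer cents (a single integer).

7263

state after step 4 := balance=18675
step 5 (pay 3952): balance=14838
step 6 (pay 3750): balance=11179
step 7 (pay 3985): balance=7263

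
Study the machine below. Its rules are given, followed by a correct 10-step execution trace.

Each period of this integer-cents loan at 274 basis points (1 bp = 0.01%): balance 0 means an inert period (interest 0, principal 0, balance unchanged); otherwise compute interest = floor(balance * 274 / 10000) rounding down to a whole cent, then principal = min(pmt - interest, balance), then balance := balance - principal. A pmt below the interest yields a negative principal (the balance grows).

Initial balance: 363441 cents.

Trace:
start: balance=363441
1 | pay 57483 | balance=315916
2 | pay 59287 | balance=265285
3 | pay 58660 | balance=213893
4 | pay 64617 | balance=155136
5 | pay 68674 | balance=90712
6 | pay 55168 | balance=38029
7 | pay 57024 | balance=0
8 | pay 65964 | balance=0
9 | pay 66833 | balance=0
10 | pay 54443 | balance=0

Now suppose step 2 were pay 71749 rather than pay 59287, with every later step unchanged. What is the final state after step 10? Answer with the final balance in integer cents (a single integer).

0

(re-executing from step 2 with the substitution; state before step 2: balance=315916)
2 | pay 71749 | balance=252823
3 | pay 58660 | balance=201090
4 | pay 64617 | balance=141982
5 | pay 68674 | balance=77198
6 | pay 55168 | balance=24145
7 | pay 57024 | balance=0
8 | pay 65964 | balance=0
9 | pay 66833 | balance=0
10 | pay 54443 | balance=0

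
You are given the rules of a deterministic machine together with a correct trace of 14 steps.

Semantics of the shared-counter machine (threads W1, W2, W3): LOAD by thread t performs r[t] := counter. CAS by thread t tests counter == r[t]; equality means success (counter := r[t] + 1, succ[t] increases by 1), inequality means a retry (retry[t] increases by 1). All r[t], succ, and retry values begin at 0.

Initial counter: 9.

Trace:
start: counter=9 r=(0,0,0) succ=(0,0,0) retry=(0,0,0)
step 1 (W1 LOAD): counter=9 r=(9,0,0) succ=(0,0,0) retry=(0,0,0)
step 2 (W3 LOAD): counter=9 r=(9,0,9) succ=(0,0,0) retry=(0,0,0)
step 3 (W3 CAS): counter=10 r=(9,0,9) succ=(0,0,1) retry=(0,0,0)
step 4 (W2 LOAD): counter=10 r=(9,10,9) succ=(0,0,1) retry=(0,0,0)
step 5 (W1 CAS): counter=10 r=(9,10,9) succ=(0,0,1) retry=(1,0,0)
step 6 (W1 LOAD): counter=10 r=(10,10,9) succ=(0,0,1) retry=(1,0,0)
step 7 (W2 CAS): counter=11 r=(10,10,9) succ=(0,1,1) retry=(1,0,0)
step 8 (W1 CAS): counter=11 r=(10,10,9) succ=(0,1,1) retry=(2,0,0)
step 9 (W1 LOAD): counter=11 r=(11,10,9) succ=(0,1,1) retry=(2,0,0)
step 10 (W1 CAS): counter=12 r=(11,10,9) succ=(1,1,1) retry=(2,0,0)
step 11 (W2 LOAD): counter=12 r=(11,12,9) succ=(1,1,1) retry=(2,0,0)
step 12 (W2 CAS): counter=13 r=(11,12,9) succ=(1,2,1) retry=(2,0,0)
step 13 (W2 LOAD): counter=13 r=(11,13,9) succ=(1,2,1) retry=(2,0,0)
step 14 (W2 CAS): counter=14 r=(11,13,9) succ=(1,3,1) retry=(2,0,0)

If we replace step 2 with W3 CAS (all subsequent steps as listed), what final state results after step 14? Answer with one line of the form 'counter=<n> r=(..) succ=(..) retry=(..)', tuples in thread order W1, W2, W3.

counter=14 r=(11,13,0) succ=(3,2,0) retry=(0,1,2)

(re-executing from step 2 with the substitution; state before step 2: counter=9 r=(9,0,0) succ=(0,0,0) retry=(0,0,0))
step 2 (W3 CAS): counter=9 r=(9,0,0) succ=(0,0,0) retry=(0,0,1)
step 3 (W3 CAS): counter=9 r=(9,0,0) succ=(0,0,0) retry=(0,0,2)
step 4 (W2 LOAD): counter=9 r=(9,9,0) succ=(0,0,0) retry=(0,0,2)
step 5 (W1 CAS): counter=10 r=(9,9,0) succ=(1,0,0) retry=(0,0,2)
step 6 (W1 LOAD): counter=10 r=(10,9,0) succ=(1,0,0) retry=(0,0,2)
step 7 (W2 CAS): counter=10 r=(10,9,0) succ=(1,0,0) retry=(0,1,2)
step 8 (W1 CAS): counter=11 r=(10,9,0) succ=(2,0,0) retry=(0,1,2)
step 9 (W1 LOAD): counter=11 r=(11,9,0) succ=(2,0,0) retry=(0,1,2)
step 10 (W1 CAS): counter=12 r=(11,9,0) succ=(3,0,0) retry=(0,1,2)
step 11 (W2 LOAD): counter=12 r=(11,12,0) succ=(3,0,0) retry=(0,1,2)
step 12 (W2 CAS): counter=13 r=(11,12,0) succ=(3,1,0) retry=(0,1,2)
step 13 (W2 LOAD): counter=13 r=(11,13,0) succ=(3,1,0) retry=(0,1,2)
step 14 (W2 CAS): counter=14 r=(11,13,0) succ=(3,2,0) retry=(0,1,2)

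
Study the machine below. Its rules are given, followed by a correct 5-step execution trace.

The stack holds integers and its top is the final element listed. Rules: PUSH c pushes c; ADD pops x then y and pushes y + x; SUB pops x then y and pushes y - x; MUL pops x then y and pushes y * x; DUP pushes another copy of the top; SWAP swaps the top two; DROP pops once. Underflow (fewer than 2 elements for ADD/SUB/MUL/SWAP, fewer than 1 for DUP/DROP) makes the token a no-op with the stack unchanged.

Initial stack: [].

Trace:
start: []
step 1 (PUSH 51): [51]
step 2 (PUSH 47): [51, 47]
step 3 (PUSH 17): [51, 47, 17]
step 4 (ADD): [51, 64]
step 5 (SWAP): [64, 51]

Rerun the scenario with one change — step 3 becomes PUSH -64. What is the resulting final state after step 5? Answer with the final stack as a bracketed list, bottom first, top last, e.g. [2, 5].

(re-executing from step 3 with the substitution; state before step 3: [51, 47])
step 3 (PUSH -64): [51, 47, -64]
step 4 (ADD): [51, -17]
step 5 (SWAP): [-17, 51]

[-17, 51]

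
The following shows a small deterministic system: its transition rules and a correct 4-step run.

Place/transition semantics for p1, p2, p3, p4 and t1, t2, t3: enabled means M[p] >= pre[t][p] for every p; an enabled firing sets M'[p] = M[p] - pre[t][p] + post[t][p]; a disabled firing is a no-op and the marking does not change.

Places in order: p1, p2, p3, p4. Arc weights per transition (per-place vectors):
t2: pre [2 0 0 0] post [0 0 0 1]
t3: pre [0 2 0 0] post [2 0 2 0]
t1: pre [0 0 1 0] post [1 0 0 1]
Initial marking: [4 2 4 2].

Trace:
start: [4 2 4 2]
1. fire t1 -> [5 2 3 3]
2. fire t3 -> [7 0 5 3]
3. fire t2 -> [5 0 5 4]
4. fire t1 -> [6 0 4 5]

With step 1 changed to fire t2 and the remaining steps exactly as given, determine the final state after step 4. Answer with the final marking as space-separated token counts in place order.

3 0 5 5

(re-executing from step 1 with the substitution; state before step 1: [4 2 4 2])
1. fire t2 -> [2 2 4 3]
2. fire t3 -> [4 0 6 3]
3. fire t2 -> [2 0 6 4]
4. fire t1 -> [3 0 5 5]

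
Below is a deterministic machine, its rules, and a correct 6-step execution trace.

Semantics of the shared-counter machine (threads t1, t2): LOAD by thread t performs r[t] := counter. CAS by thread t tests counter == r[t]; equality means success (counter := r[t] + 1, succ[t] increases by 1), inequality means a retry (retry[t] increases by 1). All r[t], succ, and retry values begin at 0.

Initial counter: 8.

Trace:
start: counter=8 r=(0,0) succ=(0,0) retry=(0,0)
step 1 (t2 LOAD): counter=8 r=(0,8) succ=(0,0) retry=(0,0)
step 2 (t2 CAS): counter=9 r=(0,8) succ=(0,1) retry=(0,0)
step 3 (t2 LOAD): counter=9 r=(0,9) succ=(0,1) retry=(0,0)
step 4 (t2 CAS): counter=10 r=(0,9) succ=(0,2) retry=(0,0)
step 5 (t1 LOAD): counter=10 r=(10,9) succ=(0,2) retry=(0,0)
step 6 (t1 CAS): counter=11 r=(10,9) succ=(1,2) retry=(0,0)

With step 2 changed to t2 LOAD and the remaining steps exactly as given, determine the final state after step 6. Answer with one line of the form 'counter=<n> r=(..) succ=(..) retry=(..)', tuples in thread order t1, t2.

(re-executing from step 2 with the substitution; state before step 2: counter=8 r=(0,8) succ=(0,0) retry=(0,0))
step 2 (t2 LOAD): counter=8 r=(0,8) succ=(0,0) retry=(0,0)
step 3 (t2 LOAD): counter=8 r=(0,8) succ=(0,0) retry=(0,0)
step 4 (t2 CAS): counter=9 r=(0,8) succ=(0,1) retry=(0,0)
step 5 (t1 LOAD): counter=9 r=(9,8) succ=(0,1) retry=(0,0)
step 6 (t1 CAS): counter=10 r=(9,8) succ=(1,1) retry=(0,0)

counter=10 r=(9,8) succ=(1,1) retry=(0,0)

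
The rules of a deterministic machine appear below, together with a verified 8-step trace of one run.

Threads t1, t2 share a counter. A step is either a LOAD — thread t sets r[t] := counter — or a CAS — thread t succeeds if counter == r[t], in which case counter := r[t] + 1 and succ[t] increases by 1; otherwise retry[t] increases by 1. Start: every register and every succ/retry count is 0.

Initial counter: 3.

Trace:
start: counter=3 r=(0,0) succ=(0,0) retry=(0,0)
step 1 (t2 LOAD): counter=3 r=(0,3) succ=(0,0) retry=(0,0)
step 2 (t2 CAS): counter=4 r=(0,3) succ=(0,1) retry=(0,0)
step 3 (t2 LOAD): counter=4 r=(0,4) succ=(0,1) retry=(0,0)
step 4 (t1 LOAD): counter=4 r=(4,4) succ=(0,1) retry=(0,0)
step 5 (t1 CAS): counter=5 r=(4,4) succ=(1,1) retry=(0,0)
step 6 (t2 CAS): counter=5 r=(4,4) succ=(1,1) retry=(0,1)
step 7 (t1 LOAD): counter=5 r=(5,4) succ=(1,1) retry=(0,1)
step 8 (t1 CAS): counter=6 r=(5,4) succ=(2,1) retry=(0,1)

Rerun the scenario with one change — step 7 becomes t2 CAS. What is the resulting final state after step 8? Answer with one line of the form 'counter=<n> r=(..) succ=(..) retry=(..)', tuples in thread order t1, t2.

(re-executing from step 7 with the substitution; state before step 7: counter=5 r=(4,4) succ=(1,1) retry=(0,1))
step 7 (t2 CAS): counter=5 r=(4,4) succ=(1,1) retry=(0,2)
step 8 (t1 CAS): counter=5 r=(4,4) succ=(1,1) retry=(1,2)

counter=5 r=(4,4) succ=(1,1) retry=(1,2)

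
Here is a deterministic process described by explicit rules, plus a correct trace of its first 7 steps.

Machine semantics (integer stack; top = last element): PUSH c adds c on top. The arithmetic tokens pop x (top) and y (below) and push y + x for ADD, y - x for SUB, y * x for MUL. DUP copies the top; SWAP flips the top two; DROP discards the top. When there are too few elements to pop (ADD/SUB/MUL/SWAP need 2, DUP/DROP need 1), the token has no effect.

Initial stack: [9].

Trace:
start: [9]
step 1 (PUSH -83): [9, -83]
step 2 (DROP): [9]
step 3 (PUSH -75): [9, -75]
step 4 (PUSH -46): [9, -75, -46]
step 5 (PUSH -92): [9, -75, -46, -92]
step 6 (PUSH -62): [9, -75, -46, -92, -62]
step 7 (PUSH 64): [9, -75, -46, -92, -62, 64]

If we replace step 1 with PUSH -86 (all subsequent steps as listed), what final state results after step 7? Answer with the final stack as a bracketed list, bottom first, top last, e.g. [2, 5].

(re-executing from step 1 with the substitution; state before step 1: [9])
step 1 (PUSH -86): [9, -86]
step 2 (DROP): [9]
step 3 (PUSH -75): [9, -75]
step 4 (PUSH -46): [9, -75, -46]
step 5 (PUSH -92): [9, -75, -46, -92]
step 6 (PUSH -62): [9, -75, -46, -92, -62]
step 7 (PUSH 64): [9, -75, -46, -92, -62, 64]

[9, -75, -46, -92, -62, 64]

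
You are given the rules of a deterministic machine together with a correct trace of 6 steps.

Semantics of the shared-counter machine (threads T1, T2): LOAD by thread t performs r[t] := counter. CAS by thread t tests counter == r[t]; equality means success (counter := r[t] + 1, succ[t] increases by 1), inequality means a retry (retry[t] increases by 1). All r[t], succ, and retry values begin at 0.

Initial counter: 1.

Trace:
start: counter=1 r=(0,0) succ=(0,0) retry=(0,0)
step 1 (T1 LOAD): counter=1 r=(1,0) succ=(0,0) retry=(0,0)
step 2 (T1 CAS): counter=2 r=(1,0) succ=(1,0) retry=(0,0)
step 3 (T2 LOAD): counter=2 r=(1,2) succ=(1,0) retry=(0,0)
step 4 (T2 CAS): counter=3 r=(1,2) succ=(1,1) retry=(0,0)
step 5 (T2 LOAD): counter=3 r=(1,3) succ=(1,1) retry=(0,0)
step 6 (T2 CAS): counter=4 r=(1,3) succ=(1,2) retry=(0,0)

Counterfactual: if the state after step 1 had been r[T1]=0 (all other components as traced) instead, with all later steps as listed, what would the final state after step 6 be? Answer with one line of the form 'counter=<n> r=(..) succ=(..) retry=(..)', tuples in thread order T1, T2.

counter=3 r=(0,2) succ=(0,2) retry=(1,0)

state after step 1 := counter=1 r=(0,0) succ=(0,0) retry=(0,0)
step 2 (T1 CAS): counter=1 r=(0,0) succ=(0,0) retry=(1,0)
step 3 (T2 LOAD): counter=1 r=(0,1) succ=(0,0) retry=(1,0)
step 4 (T2 CAS): counter=2 r=(0,1) succ=(0,1) retry=(1,0)
step 5 (T2 LOAD): counter=2 r=(0,2) succ=(0,1) retry=(1,0)
step 6 (T2 CAS): counter=3 r=(0,2) succ=(0,2) retry=(1,0)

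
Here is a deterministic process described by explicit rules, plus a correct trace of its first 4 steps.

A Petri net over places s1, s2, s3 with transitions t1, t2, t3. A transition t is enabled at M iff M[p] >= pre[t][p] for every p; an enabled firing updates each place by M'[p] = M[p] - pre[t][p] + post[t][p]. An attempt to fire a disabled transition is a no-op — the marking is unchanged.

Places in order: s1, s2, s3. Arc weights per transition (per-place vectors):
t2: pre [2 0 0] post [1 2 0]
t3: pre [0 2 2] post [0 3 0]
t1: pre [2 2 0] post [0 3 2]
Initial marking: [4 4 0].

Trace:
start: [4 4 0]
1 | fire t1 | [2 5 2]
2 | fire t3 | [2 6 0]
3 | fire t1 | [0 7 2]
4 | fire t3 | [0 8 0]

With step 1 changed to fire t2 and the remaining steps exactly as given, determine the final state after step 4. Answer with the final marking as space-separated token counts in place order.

1 8 0

(re-executing from step 1 with the substitution; state before step 1: [4 4 0])
1 | fire t2 | [3 6 0]
2 | fire t3 | [3 6 0]
3 | fire t1 | [1 7 2]
4 | fire t3 | [1 8 0]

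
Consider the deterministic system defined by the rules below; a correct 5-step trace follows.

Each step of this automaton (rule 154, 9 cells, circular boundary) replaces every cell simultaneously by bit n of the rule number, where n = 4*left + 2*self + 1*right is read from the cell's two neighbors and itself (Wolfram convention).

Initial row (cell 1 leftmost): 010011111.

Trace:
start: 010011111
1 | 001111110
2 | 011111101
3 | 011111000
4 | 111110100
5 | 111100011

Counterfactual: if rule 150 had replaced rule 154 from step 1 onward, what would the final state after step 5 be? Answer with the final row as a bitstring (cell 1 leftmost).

111000111

(re-executing steps 1..5 under rule 150; state before step 1: 010011111)
1 | 011101110
2 | 101000101
3 | 001101100
4 | 010000010
5 | 111000111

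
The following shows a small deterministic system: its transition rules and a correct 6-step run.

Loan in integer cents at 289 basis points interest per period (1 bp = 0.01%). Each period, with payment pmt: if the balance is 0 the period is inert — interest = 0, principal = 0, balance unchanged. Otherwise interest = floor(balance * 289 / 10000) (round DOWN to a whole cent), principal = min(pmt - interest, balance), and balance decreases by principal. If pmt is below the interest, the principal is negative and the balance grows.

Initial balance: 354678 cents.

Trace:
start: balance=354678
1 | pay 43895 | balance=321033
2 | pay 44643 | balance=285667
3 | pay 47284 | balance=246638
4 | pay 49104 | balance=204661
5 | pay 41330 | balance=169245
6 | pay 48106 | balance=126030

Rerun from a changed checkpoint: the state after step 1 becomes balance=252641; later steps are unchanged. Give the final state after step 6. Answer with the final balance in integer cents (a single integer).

state after step 1 := balance=252641
2 | pay 44643 | balance=215299
3 | pay 47284 | balance=174237
4 | pay 49104 | balance=130168
5 | pay 41330 | balance=92599
6 | pay 48106 | balance=47169

47169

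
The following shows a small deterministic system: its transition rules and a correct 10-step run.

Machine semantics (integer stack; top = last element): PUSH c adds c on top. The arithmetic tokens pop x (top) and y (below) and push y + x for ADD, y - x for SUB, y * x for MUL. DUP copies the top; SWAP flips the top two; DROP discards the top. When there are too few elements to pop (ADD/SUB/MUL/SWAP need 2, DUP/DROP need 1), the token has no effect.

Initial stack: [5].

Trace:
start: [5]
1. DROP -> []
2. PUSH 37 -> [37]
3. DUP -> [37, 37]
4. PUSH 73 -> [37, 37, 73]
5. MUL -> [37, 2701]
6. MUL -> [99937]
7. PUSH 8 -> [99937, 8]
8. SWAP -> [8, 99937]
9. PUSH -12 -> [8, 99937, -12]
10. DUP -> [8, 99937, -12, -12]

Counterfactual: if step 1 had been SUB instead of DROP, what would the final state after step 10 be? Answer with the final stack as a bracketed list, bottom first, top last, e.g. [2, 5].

[5, 8, 99937, -12, -12]

(re-executing from step 1 with the substitution; state before step 1: [5])
1. SUB -> [5]
2. PUSH 37 -> [5, 37]
3. DUP -> [5, 37, 37]
4. PUSH 73 -> [5, 37, 37, 73]
5. MUL -> [5, 37, 2701]
6. MUL -> [5, 99937]
7. PUSH 8 -> [5, 99937, 8]
8. SWAP -> [5, 8, 99937]
9. PUSH -12 -> [5, 8, 99937, -12]
10. DUP -> [5, 8, 99937, -12, -12]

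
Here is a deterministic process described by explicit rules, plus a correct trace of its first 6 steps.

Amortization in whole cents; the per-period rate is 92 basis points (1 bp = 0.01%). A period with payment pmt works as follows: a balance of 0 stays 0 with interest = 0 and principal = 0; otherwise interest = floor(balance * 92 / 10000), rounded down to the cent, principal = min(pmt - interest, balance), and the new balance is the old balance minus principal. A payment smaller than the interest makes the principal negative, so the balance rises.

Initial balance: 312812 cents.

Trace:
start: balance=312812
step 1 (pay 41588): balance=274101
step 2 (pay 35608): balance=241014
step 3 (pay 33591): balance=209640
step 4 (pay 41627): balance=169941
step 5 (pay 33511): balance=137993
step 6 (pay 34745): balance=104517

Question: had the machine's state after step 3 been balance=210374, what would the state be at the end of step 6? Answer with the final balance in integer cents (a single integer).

state after step 3 := balance=210374
step 4 (pay 41627): balance=170682
step 5 (pay 33511): balance=138741
step 6 (pay 34745): balance=105272

105272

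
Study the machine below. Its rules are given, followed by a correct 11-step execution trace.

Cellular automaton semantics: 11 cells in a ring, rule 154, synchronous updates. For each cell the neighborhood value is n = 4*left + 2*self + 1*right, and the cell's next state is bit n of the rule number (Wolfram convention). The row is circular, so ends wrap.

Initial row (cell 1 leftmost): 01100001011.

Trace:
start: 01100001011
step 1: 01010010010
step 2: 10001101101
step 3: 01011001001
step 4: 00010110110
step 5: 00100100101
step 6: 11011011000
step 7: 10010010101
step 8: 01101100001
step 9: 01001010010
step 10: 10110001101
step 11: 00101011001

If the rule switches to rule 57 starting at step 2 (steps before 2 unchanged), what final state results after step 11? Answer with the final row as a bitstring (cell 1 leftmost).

(re-executing steps 2..11 under rule 57; state before step 2: 01010010010)
step 2: 00101001001
step 3: 10010100100
step 4: 01001010010
step 5: 00100101001
step 6: 10010010100
step 7: 01001001010
step 8: 00100100101
step 9: 10010010010
step 10: 01001001001
step 11: 10100100100

10100100100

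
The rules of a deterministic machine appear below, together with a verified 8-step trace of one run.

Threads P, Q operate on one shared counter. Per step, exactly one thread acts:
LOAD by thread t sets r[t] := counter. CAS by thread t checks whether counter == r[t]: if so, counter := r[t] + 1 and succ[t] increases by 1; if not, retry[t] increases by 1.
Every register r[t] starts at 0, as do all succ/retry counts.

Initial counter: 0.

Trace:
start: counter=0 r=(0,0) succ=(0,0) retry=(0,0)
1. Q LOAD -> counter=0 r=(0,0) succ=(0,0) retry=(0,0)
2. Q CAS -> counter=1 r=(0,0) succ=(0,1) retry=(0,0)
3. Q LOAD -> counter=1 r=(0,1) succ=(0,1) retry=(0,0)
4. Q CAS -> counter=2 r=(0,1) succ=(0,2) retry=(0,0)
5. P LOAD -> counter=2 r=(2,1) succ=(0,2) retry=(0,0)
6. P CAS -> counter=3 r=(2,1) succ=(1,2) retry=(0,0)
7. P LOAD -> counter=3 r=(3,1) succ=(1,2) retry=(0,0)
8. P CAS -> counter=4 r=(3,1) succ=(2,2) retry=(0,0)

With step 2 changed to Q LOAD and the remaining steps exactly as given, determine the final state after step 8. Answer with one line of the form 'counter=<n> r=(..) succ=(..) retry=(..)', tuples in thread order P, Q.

counter=3 r=(2,0) succ=(2,1) retry=(0,0)

(re-executing from step 2 with the substitution; state before step 2: counter=0 r=(0,0) succ=(0,0) retry=(0,0))
2. Q LOAD -> counter=0 r=(0,0) succ=(0,0) retry=(0,0)
3. Q LOAD -> counter=0 r=(0,0) succ=(0,0) retry=(0,0)
4. Q CAS -> counter=1 r=(0,0) succ=(0,1) retry=(0,0)
5. P LOAD -> counter=1 r=(1,0) succ=(0,1) retry=(0,0)
6. P CAS -> counter=2 r=(1,0) succ=(1,1) retry=(0,0)
7. P LOAD -> counter=2 r=(2,0) succ=(1,1) retry=(0,0)
8. P CAS -> counter=3 r=(2,0) succ=(2,1) retry=(0,0)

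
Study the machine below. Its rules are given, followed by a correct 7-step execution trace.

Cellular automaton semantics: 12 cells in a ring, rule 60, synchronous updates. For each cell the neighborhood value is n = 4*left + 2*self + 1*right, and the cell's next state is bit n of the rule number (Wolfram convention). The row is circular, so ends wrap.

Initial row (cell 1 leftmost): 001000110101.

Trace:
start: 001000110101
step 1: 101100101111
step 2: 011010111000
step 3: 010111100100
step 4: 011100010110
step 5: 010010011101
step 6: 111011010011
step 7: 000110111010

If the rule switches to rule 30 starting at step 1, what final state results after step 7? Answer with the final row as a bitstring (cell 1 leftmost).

(re-executing steps 1..7 under rule 30; state before step 1: 001000110101)
step 1: 111101100101
step 2: 000001011101
step 3: 100011010001
step 4: 010110011011
step 5: 010101110010
step 6: 110101001111
step 7: 000101111000

000101111000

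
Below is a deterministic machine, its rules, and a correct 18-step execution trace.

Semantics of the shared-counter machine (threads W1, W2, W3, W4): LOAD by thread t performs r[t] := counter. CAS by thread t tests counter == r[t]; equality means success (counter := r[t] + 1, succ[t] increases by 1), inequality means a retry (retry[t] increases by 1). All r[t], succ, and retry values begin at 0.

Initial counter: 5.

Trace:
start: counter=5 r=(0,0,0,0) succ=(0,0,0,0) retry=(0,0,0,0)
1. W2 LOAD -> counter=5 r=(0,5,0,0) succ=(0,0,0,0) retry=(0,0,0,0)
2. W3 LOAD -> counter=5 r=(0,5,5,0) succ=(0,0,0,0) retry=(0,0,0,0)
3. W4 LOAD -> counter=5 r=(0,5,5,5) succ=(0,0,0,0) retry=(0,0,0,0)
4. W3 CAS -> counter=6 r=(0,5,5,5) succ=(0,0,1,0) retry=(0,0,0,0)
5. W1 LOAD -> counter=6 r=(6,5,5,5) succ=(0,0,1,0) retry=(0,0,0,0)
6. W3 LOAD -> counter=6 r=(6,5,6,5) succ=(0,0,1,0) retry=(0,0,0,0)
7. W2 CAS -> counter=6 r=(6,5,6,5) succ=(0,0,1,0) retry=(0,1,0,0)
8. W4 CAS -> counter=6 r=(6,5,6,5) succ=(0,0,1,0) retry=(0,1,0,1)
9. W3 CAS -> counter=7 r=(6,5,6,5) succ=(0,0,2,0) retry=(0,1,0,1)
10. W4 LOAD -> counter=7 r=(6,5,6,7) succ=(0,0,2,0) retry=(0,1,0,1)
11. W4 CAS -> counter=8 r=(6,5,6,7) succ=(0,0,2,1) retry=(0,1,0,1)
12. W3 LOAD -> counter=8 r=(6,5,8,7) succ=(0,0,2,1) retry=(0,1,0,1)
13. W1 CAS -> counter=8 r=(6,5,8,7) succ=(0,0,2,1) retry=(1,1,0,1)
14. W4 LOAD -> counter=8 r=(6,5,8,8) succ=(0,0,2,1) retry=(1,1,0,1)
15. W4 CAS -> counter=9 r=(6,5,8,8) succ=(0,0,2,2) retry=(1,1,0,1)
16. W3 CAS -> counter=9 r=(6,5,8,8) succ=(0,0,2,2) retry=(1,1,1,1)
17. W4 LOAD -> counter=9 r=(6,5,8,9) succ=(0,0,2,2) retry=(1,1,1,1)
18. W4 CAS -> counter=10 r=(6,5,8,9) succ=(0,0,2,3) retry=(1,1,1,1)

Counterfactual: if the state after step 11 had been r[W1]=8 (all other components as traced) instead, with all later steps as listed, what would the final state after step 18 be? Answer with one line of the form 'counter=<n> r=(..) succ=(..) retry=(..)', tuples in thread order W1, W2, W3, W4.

counter=11 r=(8,5,8,10) succ=(1,0,2,3) retry=(0,1,1,1)

state after step 11 := counter=8 r=(8,5,6,7) succ=(0,0,2,1) retry=(0,1,0,1)
12. W3 LOAD -> counter=8 r=(8,5,8,7) succ=(0,0,2,1) retry=(0,1,0,1)
13. W1 CAS -> counter=9 r=(8,5,8,7) succ=(1,0,2,1) retry=(0,1,0,1)
14. W4 LOAD -> counter=9 r=(8,5,8,9) succ=(1,0,2,1) retry=(0,1,0,1)
15. W4 CAS -> counter=10 r=(8,5,8,9) succ=(1,0,2,2) retry=(0,1,0,1)
16. W3 CAS -> counter=10 r=(8,5,8,9) succ=(1,0,2,2) retry=(0,1,1,1)
17. W4 LOAD -> counter=10 r=(8,5,8,10) succ=(1,0,2,2) retry=(0,1,1,1)
18. W4 CAS -> counter=11 r=(8,5,8,10) succ=(1,0,2,3) retry=(0,1,1,1)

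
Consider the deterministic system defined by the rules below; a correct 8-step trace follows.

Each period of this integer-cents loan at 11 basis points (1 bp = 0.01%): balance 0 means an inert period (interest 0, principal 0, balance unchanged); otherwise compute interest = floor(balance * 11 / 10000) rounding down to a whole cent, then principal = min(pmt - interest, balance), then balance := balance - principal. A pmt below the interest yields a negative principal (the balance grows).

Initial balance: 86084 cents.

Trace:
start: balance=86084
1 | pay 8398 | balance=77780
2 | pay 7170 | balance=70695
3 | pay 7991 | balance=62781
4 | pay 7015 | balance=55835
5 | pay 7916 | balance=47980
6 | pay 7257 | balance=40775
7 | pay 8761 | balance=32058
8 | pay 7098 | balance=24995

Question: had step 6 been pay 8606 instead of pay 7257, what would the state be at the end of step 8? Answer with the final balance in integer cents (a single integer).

(re-executing from step 6 with the substitution; state before step 6: balance=47980)
6 | pay 8606 | balance=39426
7 | pay 8761 | balance=30708
8 | pay 7098 | balance=23643

23643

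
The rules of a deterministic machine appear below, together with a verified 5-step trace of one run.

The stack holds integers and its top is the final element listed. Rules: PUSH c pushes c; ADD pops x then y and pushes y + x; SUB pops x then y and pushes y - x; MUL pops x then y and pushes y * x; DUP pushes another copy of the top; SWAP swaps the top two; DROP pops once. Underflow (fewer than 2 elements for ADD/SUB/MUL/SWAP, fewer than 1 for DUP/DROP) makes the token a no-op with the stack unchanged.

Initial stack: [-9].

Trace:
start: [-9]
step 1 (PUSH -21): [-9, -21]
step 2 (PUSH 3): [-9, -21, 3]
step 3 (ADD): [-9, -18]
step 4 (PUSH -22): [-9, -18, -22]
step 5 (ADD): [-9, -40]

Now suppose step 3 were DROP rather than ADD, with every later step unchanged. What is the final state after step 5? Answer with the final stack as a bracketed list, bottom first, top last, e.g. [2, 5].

(re-executing from step 3 with the substitution; state before step 3: [-9, -21, 3])
step 3 (DROP): [-9, -21]
step 4 (PUSH -22): [-9, -21, -22]
step 5 (ADD): [-9, -43]

[-9, -43]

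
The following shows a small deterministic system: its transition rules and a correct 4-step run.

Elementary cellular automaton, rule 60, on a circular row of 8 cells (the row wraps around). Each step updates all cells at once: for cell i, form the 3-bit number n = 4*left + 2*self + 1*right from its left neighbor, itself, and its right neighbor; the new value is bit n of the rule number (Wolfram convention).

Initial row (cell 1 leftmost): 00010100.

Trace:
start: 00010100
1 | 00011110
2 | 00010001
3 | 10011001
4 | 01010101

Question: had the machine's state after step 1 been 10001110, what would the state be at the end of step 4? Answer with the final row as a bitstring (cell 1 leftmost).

10111011

state after step 1 := 10001110
2 | 11001001
3 | 00101101
4 | 10111011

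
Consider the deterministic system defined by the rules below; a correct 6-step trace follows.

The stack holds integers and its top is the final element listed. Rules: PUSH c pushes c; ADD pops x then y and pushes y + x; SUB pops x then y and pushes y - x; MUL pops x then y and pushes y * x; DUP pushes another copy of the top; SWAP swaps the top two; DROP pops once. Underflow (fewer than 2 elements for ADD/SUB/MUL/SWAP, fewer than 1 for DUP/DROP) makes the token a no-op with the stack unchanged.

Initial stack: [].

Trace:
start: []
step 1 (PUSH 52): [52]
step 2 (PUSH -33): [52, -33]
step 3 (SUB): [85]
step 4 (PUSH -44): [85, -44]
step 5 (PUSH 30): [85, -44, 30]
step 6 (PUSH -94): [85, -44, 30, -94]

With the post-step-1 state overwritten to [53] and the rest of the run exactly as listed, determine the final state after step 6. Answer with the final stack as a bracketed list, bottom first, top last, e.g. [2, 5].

state after step 1 := [53]
step 2 (PUSH -33): [53, -33]
step 3 (SUB): [86]
step 4 (PUSH -44): [86, -44]
step 5 (PUSH 30): [86, -44, 30]
step 6 (PUSH -94): [86, -44, 30, -94]

[86, -44, 30, -94]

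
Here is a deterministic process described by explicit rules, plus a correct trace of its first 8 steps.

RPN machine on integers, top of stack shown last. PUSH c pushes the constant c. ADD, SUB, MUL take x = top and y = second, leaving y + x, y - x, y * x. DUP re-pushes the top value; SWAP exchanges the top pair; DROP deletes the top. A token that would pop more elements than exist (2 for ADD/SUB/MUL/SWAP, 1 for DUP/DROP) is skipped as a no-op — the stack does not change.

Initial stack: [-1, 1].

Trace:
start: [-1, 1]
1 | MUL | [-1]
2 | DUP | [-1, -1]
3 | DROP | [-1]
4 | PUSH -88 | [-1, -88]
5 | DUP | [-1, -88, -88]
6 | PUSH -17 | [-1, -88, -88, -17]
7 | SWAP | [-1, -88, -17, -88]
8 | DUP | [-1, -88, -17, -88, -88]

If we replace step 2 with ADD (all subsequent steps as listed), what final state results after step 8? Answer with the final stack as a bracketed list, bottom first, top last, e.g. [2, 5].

(re-executing from step 2 with the substitution; state before step 2: [-1])
2 | ADD | [-1]
3 | DROP | []
4 | PUSH -88 | [-88]
5 | DUP | [-88, -88]
6 | PUSH -17 | [-88, -88, -17]
7 | SWAP | [-88, -17, -88]
8 | DUP | [-88, -17, -88, -88]

[-88, -17, -88, -88]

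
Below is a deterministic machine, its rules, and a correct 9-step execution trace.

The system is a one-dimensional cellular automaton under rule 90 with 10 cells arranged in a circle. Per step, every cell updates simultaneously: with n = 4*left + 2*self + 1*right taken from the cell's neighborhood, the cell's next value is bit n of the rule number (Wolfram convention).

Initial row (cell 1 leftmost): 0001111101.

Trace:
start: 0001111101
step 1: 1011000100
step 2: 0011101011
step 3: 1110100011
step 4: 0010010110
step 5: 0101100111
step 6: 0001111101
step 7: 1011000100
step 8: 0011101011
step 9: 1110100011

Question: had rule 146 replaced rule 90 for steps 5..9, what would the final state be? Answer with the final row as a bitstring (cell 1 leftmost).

0110100001

(re-executing steps 5..9 under rule 146; state before step 5: 0010010110)
step 5: 0101100001
step 6: 0000010010
step 7: 0000101101
step 8: 1001000000
step 9: 0110100001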